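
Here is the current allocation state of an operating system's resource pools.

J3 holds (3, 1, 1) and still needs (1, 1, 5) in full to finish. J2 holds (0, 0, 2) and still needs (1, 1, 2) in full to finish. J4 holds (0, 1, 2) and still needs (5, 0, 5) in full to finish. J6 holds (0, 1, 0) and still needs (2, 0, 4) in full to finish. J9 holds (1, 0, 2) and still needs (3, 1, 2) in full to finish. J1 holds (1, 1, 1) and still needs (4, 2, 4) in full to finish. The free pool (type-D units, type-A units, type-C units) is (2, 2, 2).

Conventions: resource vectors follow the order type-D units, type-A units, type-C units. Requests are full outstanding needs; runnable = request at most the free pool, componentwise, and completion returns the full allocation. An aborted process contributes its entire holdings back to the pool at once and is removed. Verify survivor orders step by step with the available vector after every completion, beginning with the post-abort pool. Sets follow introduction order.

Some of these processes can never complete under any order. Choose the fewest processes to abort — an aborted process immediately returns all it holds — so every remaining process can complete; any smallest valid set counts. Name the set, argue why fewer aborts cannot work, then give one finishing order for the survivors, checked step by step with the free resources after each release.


Minimum abort set: J4.
Key observation: no ordering could ever have run J3 before the abort of J4; with (0, 1, 2) back in the pool it fits at step 2.
No smaller set exists: with zero aborts the deadlock remains.
Survivors finish in the order: J2, J3, J6, J1, J9. Verifying each step (pool after the aborts first):
  pool = (2, 3, 4)
  J2 needs (1, 1, 2) <= (2, 3, 4) -> finishes; pool += (0, 0, 2) = (2, 3, 6)
  J3 needs (1, 1, 5) <= (2, 3, 6) -> finishes; pool += (3, 1, 1) = (5, 4, 7)
  J6 needs (2, 0, 4) <= (5, 4, 7) -> finishes; pool += (0, 1, 0) = (5, 5, 7)
  J1 needs (4, 2, 4) <= (5, 5, 7) -> finishes; pool += (1, 1, 1) = (6, 6, 8)
  J9 needs (3, 1, 2) <= (6, 6, 8) -> finishes; pool += (1, 0, 2) = (7, 6, 10)


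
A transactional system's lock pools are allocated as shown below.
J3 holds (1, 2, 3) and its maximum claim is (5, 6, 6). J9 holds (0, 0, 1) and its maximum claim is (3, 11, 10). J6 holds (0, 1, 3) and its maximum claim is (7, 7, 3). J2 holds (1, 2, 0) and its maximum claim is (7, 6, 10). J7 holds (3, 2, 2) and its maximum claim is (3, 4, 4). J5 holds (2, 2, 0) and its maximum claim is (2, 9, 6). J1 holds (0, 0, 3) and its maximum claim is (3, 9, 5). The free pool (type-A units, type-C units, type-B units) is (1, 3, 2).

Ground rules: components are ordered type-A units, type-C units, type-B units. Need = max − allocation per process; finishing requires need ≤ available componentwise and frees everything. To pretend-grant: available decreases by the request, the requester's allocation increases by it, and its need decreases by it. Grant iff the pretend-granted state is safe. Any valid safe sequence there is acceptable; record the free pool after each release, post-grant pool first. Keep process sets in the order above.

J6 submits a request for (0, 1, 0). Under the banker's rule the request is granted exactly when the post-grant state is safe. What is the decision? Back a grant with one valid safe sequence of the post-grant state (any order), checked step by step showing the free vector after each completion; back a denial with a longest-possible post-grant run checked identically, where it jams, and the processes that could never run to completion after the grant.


DENY — the pretend-granted state is unsafe.
Key observation: after J7, J3 the pool peaks at (5, 6, 7), and each blocked process is short somewhere: J9 on type-C units, type-B units; J6 on type-A units; J2 on type-A units, type-B units; J5 on type-C units; J1 on type-C units.
On the post-grant state, J7, J3 is a maximal run — nothing extends it. Walking it through:
  pool = (1, 2, 2)
  J7 needs (0, 2, 2) <= (1, 2, 2) -> finishes; pool += (3, 2, 2) = (4, 4, 4)
  J3 needs (4, 4, 3) <= (4, 4, 4) -> finishes; pool += (1, 2, 3) = (5, 6, 7)
  blocked: J9 wants (3, 11, 9), pool (5, 6, 7) — not enough type-C units and type-B units
  blocked: J6 wants (7, 5, 0), pool (5, 6, 7) — not enough type-A units
  blocked: J2 wants (6, 4, 10), pool (5, 6, 7) — not enough type-A units and type-B units
  blocked: J5 wants (0, 7, 6), pool (5, 6, 7) — not enough type-C units
  blocked: J1 wants (3, 9, 2), pool (5, 6, 7) — not enough type-C units
Processes that could never finish after the grant: J9, J6, J2, J5 and J1.


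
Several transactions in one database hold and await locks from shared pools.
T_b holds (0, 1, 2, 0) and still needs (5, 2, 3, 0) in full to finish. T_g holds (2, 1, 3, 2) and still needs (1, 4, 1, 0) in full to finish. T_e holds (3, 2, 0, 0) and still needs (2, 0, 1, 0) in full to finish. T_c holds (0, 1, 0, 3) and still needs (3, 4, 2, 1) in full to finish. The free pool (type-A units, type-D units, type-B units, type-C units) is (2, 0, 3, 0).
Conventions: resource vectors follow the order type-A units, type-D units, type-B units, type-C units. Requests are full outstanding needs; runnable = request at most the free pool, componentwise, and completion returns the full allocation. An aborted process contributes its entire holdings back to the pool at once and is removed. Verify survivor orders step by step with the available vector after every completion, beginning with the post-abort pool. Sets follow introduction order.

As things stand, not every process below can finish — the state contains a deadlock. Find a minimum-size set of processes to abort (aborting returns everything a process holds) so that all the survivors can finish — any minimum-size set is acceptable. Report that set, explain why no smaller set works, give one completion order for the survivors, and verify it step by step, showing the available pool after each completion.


Abort T_g.
Key observation: T_c could never have finished before the abort; with (2, 1, 3, 2) returned by T_g, it fits at step 3.
No smaller set exists: with zero aborts the deadlock remains.
The survivors complete as T_e, T_b, T_c. Verifying each step (starting from the post-abort pool):
  pool = (4, 1, 6, 2)
  T_e: need (2, 0, 1, 0) fits (4, 1, 6, 2); releases (3, 2, 0, 0), pool now (7, 3, 6, 2)
  T_b: need (5, 2, 3, 0) fits (7, 3, 6, 2); releases (0, 1, 2, 0), pool now (7, 4, 8, 2)
  T_c: need (3, 4, 2, 1) fits (7, 4, 8, 2); releases (0, 1, 0, 3), pool now (7, 5, 8, 5)


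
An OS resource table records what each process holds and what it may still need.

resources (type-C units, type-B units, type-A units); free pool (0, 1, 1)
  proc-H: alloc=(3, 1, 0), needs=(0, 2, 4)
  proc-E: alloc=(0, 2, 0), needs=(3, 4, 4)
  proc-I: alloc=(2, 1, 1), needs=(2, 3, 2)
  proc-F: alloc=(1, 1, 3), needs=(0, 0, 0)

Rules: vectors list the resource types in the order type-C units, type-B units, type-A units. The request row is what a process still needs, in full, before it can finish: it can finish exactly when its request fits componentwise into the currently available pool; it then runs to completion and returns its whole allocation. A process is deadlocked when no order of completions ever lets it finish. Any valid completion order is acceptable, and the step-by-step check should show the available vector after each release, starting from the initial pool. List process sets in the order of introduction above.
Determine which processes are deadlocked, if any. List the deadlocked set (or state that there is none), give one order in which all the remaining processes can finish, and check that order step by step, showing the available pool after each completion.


The deadlocked set is empty.
Key observation: no deadlock: proc-F fits now, and the freed resources carry the rest through.
One completion order for the rest: proc-F, proc-H, proc-I, proc-E. Verifying each step:
  pool = (0, 1, 1)
  proc-F: need (0, 0, 0) fits (0, 1, 1); releases (1, 1, 3), pool now (1, 2, 4)
  proc-H: need (0, 2, 4) fits (1, 2, 4); releases (3, 1, 0), pool now (4, 3, 4)
  proc-I: need (2, 3, 2) fits (4, 3, 4); releases (2, 1, 1), pool now (6, 4, 5)
  proc-E: need (3, 4, 4) fits (6, 4, 5); releases (0, 2, 0), pool now (6, 6, 5)


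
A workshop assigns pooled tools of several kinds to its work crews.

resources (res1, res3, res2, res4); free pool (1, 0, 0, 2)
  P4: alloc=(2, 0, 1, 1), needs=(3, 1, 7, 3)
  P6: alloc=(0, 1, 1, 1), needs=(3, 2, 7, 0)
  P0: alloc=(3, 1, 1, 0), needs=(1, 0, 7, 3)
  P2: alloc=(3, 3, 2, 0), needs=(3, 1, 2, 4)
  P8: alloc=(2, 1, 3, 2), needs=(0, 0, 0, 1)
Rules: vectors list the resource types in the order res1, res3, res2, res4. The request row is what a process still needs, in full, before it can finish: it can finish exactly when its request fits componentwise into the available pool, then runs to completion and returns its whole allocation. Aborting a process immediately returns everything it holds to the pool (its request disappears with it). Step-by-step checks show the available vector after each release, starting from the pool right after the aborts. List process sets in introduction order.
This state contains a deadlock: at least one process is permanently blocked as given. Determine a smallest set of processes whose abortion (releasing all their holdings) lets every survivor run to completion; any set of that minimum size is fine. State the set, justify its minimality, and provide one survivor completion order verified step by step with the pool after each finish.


The answer: abort P4 and P0.
Key observation: P6 was stuck for good until P4 and P0 gave back (5, 1, 2, 1); in the order shown it finishes at step 3.
No one abort is enough; case by case: P4 alone leaves P6 blocked (short on res2); P6 alone leaves P4 blocked (short on res2); P0 alone leaves P4 blocked (short on res2); P2 alone leaves P4 blocked (short on res2); P8 alone leaves P4 blocked (short on res2).
The survivors complete as P8, P2, P6. Check, step by step (starting from the post-abort pool):
  pool = (6, 1, 2, 3)
  run P8 (needs (0, 0, 0, 1), free (6, 1, 2, 3)); after release of (2, 1, 3, 2) the pool is (8, 2, 5, 5)
  run P2 (needs (3, 1, 2, 4), free (8, 2, 5, 5)); after release of (3, 3, 2, 0) the pool is (11, 5, 7, 5)
  run P6 (needs (3, 2, 7, 0), free (11, 5, 7, 5)); after release of (0, 1, 1, 1) the pool is (11, 6, 8, 6)


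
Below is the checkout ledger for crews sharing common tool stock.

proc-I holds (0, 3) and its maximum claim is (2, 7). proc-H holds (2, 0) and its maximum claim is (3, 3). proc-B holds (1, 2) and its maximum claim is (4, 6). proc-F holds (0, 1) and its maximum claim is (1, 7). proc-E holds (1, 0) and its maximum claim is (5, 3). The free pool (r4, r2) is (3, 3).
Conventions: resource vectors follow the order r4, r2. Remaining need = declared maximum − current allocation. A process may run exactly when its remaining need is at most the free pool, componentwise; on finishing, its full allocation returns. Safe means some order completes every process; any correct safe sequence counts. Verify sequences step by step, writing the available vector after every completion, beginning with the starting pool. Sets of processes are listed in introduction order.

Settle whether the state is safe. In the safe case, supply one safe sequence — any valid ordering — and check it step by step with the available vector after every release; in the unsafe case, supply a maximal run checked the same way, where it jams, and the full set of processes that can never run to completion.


UNSAFE.
Key observation: r2 is the bottleneck — with proc-H, proc-E done the pool holds (6, 3), short of every remaining need.
Going as far as possible: proc-H, proc-E; after that, nothing fits. Check, step by step:
  pool = (3, 3)
  run proc-H (needs (1, 3), free (3, 3)); after release of (2, 0) the pool is (5, 3)
  run proc-E (needs (4, 3), free (5, 3)); after release of (1, 0) the pool is (6, 3)
  proc-I still needs (2, 4) but only (6, 3) is free — short on r2
  proc-B still needs (3, 4) but only (6, 3) is free — short on r2
  proc-F still needs (1, 6) but only (6, 3) is free — short on r2
Never able to finish: proc-I, proc-B and proc-F.


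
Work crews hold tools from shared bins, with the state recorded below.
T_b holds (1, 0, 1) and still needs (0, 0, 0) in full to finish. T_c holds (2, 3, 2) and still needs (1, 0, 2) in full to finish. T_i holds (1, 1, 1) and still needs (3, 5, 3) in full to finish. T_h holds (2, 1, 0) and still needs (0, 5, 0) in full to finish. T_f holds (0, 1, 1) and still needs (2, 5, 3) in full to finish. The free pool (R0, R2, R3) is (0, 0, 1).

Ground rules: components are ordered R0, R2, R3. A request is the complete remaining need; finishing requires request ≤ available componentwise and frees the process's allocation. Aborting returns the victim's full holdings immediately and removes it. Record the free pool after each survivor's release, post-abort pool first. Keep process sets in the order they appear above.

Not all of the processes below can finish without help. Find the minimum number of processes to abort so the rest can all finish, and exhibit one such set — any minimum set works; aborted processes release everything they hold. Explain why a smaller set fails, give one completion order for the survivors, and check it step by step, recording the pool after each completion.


Abort T_i and T_h.
Key observation: T_f could never have finished before the abort; with (3, 2, 1) returned by T_i and T_h, it fits at step 2.
Minimality, checking each single-abort alternative: T_b alone leaves T_i blocked (short on R2); T_c alone leaves T_i blocked (short on R2); T_i alone leaves T_h blocked (short on R2); T_h alone leaves T_i blocked (short on R2); T_f alone leaves T_i blocked (short on R2).
One survivor order: T_c, T_f, T_b. Check, step by step (post-abort pool first):
  pool = (3, 2, 2)
  run T_c (needs (1, 0, 2), free (3, 2, 2)); after release of (2, 3, 2) the pool is (5, 5, 4)
  run T_f (needs (2, 5, 3), free (5, 5, 4)); after release of (0, 1, 1) the pool is (5, 6, 5)
  run T_b (needs (0, 0, 0), free (5, 6, 5)); after release of (1, 0, 1) the pool is (6, 6, 6)


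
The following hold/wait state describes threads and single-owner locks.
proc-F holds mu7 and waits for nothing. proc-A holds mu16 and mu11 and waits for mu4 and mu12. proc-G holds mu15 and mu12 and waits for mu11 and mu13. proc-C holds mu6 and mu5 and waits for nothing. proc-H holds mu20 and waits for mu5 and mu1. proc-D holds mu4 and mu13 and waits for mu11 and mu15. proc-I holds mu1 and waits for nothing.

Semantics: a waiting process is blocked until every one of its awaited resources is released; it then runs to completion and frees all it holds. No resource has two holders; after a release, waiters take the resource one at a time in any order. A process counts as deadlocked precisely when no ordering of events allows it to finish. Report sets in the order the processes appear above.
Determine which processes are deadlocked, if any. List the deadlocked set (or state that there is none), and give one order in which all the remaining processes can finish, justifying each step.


The deadlocked set is proc-A, proc-G and proc-D.
Key observation: the waits loop around proc-A -> proc-G -> proc-A with no way out; proc-D is caught in further circular waits.
A valid finishing order for the others: proc-F, proc-I, proc-C, proc-H.
Step-by-step check:
  proc-F waits on nothing -> runs at once and releases mu7
  proc-I waits on nothing -> runs at once and releases mu1
  proc-C waits on nothing -> runs at once and releases mu6 and mu5
  proc-H waits on mu5 and mu1 — all released -> runs and releases mu20


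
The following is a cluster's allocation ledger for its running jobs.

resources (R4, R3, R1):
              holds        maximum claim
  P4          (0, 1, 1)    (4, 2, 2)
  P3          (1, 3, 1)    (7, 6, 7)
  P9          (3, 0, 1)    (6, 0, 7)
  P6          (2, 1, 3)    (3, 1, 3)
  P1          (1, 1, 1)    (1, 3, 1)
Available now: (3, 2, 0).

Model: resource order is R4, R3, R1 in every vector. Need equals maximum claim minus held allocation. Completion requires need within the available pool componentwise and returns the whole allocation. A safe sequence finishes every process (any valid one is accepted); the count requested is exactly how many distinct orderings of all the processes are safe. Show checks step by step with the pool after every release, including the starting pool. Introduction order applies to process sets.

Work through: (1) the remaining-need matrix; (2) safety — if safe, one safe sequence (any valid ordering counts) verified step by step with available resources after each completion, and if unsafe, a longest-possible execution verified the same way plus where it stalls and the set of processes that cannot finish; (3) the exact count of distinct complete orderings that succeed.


(1) Remaining need (order R4, R3, R1):
  P4: (4, 1, 1)
  P3: (6, 3, 6)
  P9: (3, 0, 6)
  P6: (1, 0, 0)
  P1: (0, 2, 0)
(2) UNSAFE.
Key observation: P1, P4, P6 can finish, but then (6, 5, 5) is all there is, and the blocked group's R1 demands exceed it.
A maximal execution: P1, P4, P6 — then nothing else fits. Check, step by step:
  pool = (3, 2, 0)
  P1: need (0, 2, 0) fits (3, 2, 0); releases (1, 1, 1), pool now (4, 3, 1)
  P4: need (4, 1, 1) fits (4, 3, 1); releases (0, 1, 1), pool now (4, 4, 2)
  P6: need (1, 0, 0) fits (4, 4, 2); releases (2, 1, 3), pool now (6, 5, 5)
  P3 cannot run: need (6, 3, 6) vs free (6, 5, 5) (insufficient R1)
  P9 cannot run: need (3, 0, 6) vs free (6, 5, 5) (insufficient R1)
Processes that can never finish: P3 and P9.
(3) Precisely 0 of the possible complete orderings are safe sequences.


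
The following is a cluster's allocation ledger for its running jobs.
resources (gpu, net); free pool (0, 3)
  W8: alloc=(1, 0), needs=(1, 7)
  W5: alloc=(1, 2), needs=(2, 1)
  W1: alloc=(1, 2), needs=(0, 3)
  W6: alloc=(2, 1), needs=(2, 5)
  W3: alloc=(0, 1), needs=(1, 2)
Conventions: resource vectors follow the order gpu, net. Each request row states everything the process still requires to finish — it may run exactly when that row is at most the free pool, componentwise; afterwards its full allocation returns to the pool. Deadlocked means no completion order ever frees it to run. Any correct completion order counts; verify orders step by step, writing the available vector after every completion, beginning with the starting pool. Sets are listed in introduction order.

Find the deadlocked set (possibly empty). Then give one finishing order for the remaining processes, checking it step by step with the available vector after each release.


The deadlocked set is W8, W5 and W6.
Key observation: after W1, W3 the pool peaks at (1, 6), and each blocked process is short somewhere: W8 on net; W5 on gpu; W6 on gpu.
The rest can finish in the order W1, W3. Step-by-step check:
  pool = (0, 3)
  W1: need (0, 3) fits (0, 3); releases (1, 2), pool now (1, 5)
  W3: need (1, 2) fits (1, 5); releases (0, 1), pool now (1, 6)
The blocked processes can never fit:
  W8 still needs (1, 7) but only (1, 6) is free — short on net
  W5 still needs (2, 1) but only (1, 6) is free — short on gpu
  W6 still needs (2, 5) but only (1, 6) is free — short on gpu


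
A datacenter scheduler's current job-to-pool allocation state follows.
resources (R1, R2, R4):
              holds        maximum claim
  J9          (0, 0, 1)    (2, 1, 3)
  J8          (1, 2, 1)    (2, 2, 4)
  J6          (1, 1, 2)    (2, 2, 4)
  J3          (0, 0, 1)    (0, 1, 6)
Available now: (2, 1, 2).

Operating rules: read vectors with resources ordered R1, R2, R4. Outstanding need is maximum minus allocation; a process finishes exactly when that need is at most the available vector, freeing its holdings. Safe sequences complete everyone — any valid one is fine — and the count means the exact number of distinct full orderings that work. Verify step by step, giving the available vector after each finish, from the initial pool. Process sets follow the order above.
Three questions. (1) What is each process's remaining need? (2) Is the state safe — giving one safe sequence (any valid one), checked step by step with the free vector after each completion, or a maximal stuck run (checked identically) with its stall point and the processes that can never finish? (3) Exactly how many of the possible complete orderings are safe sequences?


(1) Need matrix, components ordered R1, R2, R4:
  J9: (2, 1, 2)
  J8: (1, 0, 3)
  J6: (1, 1, 2)
  J3: (0, 1, 5)
(2) The state is SAFE; one workable sequence: J6, J8, J9, J3.
Key observation: the order's first zero-slack moment is J6 ((1, 1, 2) needed, (2, 1, 2) free — a requested resource with nothing to spare).
Verifying each step:
  pool = (2, 1, 2)
  J6: need (1, 1, 2) fits (2, 1, 2); releases (1, 1, 2), pool now (3, 2, 4)
  J8: need (1, 0, 3) fits (3, 2, 4); releases (1, 2, 1), pool now (4, 4, 5)
  J9: need (2, 1, 2) fits (4, 4, 5); releases (0, 0, 1), pool now (4, 4, 6)
  J3: need (0, 1, 5) fits (4, 4, 6); releases (0, 0, 1), pool now (4, 4, 7)
(3) Precisely 7 of the possible complete orderings are safe sequences.


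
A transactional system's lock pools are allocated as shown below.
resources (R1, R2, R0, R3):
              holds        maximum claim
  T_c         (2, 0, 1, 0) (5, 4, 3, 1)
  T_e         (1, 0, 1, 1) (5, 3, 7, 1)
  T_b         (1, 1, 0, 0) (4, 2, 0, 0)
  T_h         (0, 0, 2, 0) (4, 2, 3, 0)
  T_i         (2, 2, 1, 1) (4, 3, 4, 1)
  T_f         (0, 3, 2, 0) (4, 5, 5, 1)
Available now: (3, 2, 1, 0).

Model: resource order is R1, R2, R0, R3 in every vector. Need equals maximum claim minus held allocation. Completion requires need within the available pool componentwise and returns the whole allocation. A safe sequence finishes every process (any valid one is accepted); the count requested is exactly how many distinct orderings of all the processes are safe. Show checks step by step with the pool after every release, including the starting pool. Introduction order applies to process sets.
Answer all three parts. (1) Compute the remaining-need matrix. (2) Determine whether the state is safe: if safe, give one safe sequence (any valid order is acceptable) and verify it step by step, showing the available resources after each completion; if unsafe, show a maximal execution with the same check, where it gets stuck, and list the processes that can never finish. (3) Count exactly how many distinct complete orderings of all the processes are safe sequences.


(1) Need matrix, components ordered R1, R2, R0, R3:
  T_c: (3, 4, 2, 1)
  T_e: (4, 3, 6, 0)
  T_b: (3, 1, 0, 0)
  T_h: (4, 2, 1, 0)
  T_i: (2, 1, 3, 0)
  T_f: (4, 2, 3, 1)
(2) SAFE — a valid safe sequence is T_b, T_h, T_i, T_f, T_c, T_e.
Key observation: T_b marks the first exact bind of the order: its need (3, 1, 0, 0) fits the free (3, 2, 1, 0) with zero slack on a requested resource.
Step-by-step check:
  pool = (3, 2, 1, 0)
  T_b needs (3, 1, 0, 0) <= (3, 2, 1, 0) -> finishes; pool += (1, 1, 0, 0) = (4, 3, 1, 0)
  T_h needs (4, 2, 1, 0) <= (4, 3, 1, 0) -> finishes; pool += (0, 0, 2, 0) = (4, 3, 3, 0)
  T_i needs (2, 1, 3, 0) <= (4, 3, 3, 0) -> finishes; pool += (2, 2, 1, 1) = (6, 5, 4, 1)
  T_f needs (4, 2, 3, 1) <= (6, 5, 4, 1) -> finishes; pool += (0, 3, 2, 0) = (6, 8, 6, 1)
  T_c needs (3, 4, 2, 1) <= (6, 8, 6, 1) -> finishes; pool += (2, 0, 1, 0) = (8, 8, 7, 1)
  T_e needs (4, 3, 6, 0) <= (8, 8, 7, 1) -> finishes; pool += (1, 0, 1, 1) = (9, 8, 8, 2)
(3) Exactly 3 of the possible complete orderings are safe sequences.


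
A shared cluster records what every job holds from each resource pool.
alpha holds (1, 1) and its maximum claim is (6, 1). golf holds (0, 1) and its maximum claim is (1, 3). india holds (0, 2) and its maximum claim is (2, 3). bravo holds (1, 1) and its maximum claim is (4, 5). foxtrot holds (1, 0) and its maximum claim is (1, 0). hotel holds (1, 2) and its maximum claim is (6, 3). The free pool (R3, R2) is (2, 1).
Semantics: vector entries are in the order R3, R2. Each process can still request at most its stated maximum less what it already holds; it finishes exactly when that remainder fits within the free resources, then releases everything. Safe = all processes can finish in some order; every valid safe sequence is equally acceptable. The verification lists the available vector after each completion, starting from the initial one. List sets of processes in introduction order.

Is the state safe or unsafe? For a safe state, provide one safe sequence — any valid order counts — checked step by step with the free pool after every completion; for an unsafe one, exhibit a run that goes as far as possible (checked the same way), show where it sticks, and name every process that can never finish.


UNSAFE.
Key observation: even finishing india, foxtrot, golf, bravo leaves just (4, 5) free — too little R3 for any of the remaining processes.
A maximal execution: india, foxtrot, golf, bravo — then nothing else fits. Walking it through:
  pool = (2, 1)
  india: need (2, 1) fits (2, 1); releases (0, 2), pool now (2, 3)
  foxtrot: need (0, 0) fits (2, 3); releases (1, 0), pool now (3, 3)
  golf: need (1, 2) fits (3, 3); releases (0, 1), pool now (3, 4)
  bravo: need (3, 4) fits (3, 4); releases (1, 1), pool now (4, 5)
  alpha cannot run: need (5, 0) vs free (4, 5) (insufficient R3)
  hotel cannot run: need (5, 1) vs free (4, 5) (insufficient R3)
Never able to finish: alpha and hotel.


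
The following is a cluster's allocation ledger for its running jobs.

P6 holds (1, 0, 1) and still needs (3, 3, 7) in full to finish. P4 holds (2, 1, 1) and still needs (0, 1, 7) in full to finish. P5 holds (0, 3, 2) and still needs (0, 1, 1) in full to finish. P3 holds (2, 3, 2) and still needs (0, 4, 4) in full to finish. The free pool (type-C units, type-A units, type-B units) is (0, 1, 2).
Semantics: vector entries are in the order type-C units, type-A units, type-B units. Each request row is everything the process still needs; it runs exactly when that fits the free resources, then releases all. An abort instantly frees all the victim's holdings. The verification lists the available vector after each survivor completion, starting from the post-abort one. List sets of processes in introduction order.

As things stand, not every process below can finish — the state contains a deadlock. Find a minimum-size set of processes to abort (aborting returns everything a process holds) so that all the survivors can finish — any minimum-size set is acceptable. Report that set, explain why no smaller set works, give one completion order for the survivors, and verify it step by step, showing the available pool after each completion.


Abort P4.
Key observation: P6 had no path to completion before; after the abort of P4 ((2, 1, 1) returned), step 3 is where it fits.
No smaller set exists: with zero aborts the deadlock remains.
The survivors complete as P5, P3, P6. Verifying each step (starting from the post-abort pool):
  pool = (2, 2, 3)
  P5 needs (0, 1, 1) <= (2, 2, 3) -> finishes; pool += (0, 3, 2) = (2, 5, 5)
  P3 needs (0, 4, 4) <= (2, 5, 5) -> finishes; pool += (2, 3, 2) = (4, 8, 7)
  P6 needs (3, 3, 7) <= (4, 8, 7) -> finishes; pool += (1, 0, 1) = (5, 8, 8)


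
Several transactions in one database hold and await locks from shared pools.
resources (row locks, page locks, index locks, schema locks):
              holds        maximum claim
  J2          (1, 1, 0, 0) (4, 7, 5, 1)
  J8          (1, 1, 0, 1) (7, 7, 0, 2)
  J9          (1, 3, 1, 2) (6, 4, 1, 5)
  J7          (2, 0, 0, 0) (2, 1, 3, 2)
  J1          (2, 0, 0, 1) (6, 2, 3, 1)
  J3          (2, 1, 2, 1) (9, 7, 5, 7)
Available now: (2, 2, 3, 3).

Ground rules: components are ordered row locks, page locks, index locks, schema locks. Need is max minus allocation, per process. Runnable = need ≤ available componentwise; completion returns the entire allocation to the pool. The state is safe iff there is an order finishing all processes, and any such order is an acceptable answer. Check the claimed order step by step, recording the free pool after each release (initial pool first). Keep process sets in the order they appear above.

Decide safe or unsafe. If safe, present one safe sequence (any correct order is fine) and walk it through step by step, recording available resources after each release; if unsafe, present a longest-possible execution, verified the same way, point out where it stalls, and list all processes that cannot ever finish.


UNSAFE.
Key observation: J7, J1, J9 can finish, but then (7, 5, 4, 6) is all there is, and the blocked group's page locks demands exceed it.
Going as far as possible: J7, J1, J9; after that, nothing fits. Step-by-step check:
  pool = (2, 2, 3, 3)
  run J7 (needs (0, 1, 3, 2), free (2, 2, 3, 3)); after release of (2, 0, 0, 0) the pool is (4, 2, 3, 3)
  run J1 (needs (4, 2, 3, 0), free (4, 2, 3, 3)); after release of (2, 0, 0, 1) the pool is (6, 2, 3, 4)
  run J9 (needs (5, 1, 0, 3), free (6, 2, 3, 4)); after release of (1, 3, 1, 2) the pool is (7, 5, 4, 6)
  J2 cannot run: need (3, 6, 5, 1) vs free (7, 5, 4, 6) (insufficient page locks and index locks)
  J8 cannot run: need (6, 6, 0, 1) vs free (7, 5, 4, 6) (insufficient page locks)
  J3 cannot run: need (7, 6, 3, 6) vs free (7, 5, 4, 6) (insufficient page locks)
Permanently blocked: J2, J8 and J3.


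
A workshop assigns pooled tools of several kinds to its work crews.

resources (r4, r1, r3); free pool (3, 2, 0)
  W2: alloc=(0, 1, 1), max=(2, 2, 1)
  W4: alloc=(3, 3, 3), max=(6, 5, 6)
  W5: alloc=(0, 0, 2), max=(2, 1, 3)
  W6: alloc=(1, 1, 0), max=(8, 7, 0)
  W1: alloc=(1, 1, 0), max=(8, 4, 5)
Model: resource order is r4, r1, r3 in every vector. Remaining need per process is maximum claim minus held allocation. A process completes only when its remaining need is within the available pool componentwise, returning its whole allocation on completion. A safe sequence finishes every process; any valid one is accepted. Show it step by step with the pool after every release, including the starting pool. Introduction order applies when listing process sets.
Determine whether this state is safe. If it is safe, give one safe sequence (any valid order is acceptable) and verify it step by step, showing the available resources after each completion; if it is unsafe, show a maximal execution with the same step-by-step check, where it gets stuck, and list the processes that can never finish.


UNSAFE.
Key observation: W2, W5, W4 can finish, but then (6, 6, 6) is all there is, and the blocked group's r4 demands exceed it.
The run W2, W5, W4 cannot be extended any further. Step-by-step check:
  pool = (3, 2, 0)
  run W2 (needs (2, 1, 0), free (3, 2, 0)); after release of (0, 1, 1) the pool is (3, 3, 1)
  run W5 (needs (2, 1, 1), free (3, 3, 1)); after release of (0, 0, 2) the pool is (3, 3, 3)
  run W4 (needs (3, 2, 3), free (3, 3, 3)); after release of (3, 3, 3) the pool is (6, 6, 6)
  blocked: W6 wants (7, 6, 0), pool (6, 6, 6) — not enough r4
  blocked: W1 wants (7, 3, 5), pool (6, 6, 6) — not enough r4
Permanently blocked: W6 and W1.


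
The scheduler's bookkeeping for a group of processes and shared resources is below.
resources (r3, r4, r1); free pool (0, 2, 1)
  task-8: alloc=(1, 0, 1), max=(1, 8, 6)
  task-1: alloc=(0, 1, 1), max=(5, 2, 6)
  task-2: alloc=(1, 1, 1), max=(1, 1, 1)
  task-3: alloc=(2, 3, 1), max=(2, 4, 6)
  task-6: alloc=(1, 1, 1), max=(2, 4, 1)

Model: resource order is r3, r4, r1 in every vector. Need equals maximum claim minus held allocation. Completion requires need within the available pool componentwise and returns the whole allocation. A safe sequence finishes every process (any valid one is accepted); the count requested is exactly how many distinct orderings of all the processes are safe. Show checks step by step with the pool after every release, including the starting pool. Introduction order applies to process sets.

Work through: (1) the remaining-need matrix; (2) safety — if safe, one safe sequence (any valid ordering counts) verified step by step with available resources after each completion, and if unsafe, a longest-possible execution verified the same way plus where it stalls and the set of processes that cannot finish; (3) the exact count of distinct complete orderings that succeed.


(1) Outstanding need per process (order r3, r4, r1):
  task-8: (0, 8, 5)
  task-1: (5, 1, 5)
  task-2: (0, 0, 0)
  task-3: (0, 1, 5)
  task-6: (1, 3, 0)
(2) UNSAFE.
Key observation: task-2, task-6 can finish, but then (2, 4, 3) is all there is, and the blocked group's r1 demands exceed it.
A maximal execution: task-2, task-6 — then nothing else fits. Step-by-step check:
  pool = (0, 2, 1)
  task-2: need (0, 0, 0) fits (0, 2, 1); releases (1, 1, 1), pool now (1, 3, 2)
  task-6: need (1, 3, 0) fits (1, 3, 2); releases (1, 1, 1), pool now (2, 4, 3)
  task-8 cannot run: need (0, 8, 5) vs free (2, 4, 3) (insufficient r4 and r1)
  task-1 cannot run: need (5, 1, 5) vs free (2, 4, 3) (insufficient r3 and r1)
  task-3 cannot run: need (0, 1, 5) vs free (2, 4, 3) (insufficient r1)
Never able to finish: task-8, task-1 and task-3.
(3) The exact count: 0 of the possible complete orderings are safe sequences.


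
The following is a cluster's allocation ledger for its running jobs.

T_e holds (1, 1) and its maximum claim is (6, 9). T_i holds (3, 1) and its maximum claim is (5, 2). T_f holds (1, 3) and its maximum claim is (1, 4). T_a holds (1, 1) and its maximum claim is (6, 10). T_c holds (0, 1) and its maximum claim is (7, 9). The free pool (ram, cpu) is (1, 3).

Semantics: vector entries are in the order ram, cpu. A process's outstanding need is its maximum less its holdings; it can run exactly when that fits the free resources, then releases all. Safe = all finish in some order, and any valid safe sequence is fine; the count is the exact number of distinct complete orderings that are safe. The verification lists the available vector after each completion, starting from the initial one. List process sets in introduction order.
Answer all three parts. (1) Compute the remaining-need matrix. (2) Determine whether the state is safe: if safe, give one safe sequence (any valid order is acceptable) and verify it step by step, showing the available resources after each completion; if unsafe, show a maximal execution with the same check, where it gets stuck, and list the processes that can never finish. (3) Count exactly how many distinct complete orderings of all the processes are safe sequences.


(1) Remaining need (order ram, cpu):
  T_e: (5, 8)
  T_i: (2, 1)
  T_f: (0, 1)
  T_a: (5, 9)
  T_c: (7, 8)
(2) The state is UNSAFE.
Key observation: the pool after T_f, T_i is (5, 7); every surviving request exceeds it in cpu, so progress ends there.
The run T_f, T_i cannot be extended any further. Verifying each step:
  pool = (1, 3)
  run T_f (needs (0, 1), free (1, 3)); after release of (1, 3) the pool is (2, 6)
  run T_i (needs (2, 1), free (2, 6)); after release of (3, 1) the pool is (5, 7)
  blocked: T_e wants (5, 8), pool (5, 7) — not enough cpu
  blocked: T_a wants (5, 9), pool (5, 7) — not enough cpu
  blocked: T_c wants (7, 8), pool (5, 7) — not enough ram and cpu
Permanently blocked: T_e, T_a and T_c.
(3) Precisely 0 of the possible complete orderings are safe sequences.


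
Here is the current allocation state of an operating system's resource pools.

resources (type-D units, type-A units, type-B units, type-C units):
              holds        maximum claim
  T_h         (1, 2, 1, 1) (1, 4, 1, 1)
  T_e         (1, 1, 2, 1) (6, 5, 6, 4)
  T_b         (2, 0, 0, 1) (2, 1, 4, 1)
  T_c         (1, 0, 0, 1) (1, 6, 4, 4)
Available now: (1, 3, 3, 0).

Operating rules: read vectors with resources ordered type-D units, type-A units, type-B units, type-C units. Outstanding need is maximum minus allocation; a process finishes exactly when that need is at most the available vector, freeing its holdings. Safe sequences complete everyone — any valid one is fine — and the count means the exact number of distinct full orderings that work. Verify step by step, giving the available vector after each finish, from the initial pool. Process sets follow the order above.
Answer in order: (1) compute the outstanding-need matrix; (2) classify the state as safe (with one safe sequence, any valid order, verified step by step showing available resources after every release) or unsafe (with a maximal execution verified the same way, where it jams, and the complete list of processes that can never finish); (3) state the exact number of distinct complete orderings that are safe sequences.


(1) Outstanding need per process (order type-D units, type-A units, type-B units, type-C units):
  T_h: (0, 2, 0, 0)
  T_e: (5, 4, 4, 3)
  T_b: (0, 1, 4, 0)
  T_c: (0, 6, 4, 3)
(2) The state is UNSAFE.
Key observation: once T_h, T_b finish, the pool peaks at (4, 5, 4, 2) — and every remaining process still needs more type-C units than that.
The run T_h, T_b cannot be extended any further. Verifying each step:
  pool = (1, 3, 3, 0)
  T_h needs (0, 2, 0, 0) <= (1, 3, 3, 0) -> finishes; pool += (1, 2, 1, 1) = (2, 5, 4, 1)
  T_b needs (0, 1, 4, 0) <= (2, 5, 4, 1) -> finishes; pool += (2, 0, 0, 1) = (4, 5, 4, 2)
  T_e cannot run: need (5, 4, 4, 3) vs free (4, 5, 4, 2) (insufficient type-D units and type-C units)
  T_c cannot run: need (0, 6, 4, 3) vs free (4, 5, 4, 2) (insufficient type-A units and type-C units)
Permanently blocked: T_e and T_c.
(3) Exactly 0 of the possible complete orderings are safe sequences.


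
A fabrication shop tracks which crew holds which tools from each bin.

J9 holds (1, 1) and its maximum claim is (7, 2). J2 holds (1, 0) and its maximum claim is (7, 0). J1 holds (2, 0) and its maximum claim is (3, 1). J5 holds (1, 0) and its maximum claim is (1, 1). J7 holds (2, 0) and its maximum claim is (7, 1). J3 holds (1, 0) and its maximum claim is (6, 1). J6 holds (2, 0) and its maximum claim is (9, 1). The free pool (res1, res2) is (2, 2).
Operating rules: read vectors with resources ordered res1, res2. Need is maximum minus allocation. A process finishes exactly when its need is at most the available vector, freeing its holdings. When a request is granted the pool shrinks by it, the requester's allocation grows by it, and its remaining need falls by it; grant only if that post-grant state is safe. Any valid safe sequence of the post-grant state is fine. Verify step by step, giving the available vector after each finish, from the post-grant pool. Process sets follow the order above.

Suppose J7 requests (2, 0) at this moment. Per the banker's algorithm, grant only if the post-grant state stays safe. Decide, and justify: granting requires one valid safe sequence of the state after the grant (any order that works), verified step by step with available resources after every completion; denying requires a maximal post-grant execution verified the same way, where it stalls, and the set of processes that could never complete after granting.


GRANT — the state after the grant stays safe, e.g. via J5, J1, J7, J3, J2, J9, J6.
Key observation: with (0, 2) left after the transfer, J5 can run at once — the state stays safe.
Step-by-step check of the post-grant state:
  pool = (0, 2)
  J5 needs (0, 1) <= (0, 2) -> finishes; pool += (1, 0) = (1, 2)
  J1 needs (1, 1) <= (1, 2) -> finishes; pool += (2, 0) = (3, 2)
  J7 needs (3, 1) <= (3, 2) -> finishes; pool += (4, 0) = (7, 2)
  J3 needs (5, 1) <= (7, 2) -> finishes; pool += (1, 0) = (8, 2)
  J2 needs (6, 0) <= (8, 2) -> finishes; pool += (1, 0) = (9, 2)
  J9 needs (6, 1) <= (9, 2) -> finishes; pool += (1, 1) = (10, 3)
  J6 needs (7, 1) <= (10, 3) -> finishes; pool += (2, 0) = (12, 3)


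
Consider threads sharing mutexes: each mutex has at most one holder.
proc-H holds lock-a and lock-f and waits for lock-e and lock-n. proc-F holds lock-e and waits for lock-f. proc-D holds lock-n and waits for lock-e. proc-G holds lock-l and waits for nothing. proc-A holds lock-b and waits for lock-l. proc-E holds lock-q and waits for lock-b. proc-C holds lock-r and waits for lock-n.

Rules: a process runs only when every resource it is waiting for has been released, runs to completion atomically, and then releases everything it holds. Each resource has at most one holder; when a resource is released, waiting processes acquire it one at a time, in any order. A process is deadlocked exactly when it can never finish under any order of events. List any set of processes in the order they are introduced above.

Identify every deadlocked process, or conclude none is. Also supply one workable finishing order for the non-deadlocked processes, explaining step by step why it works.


The deadlocked set is proc-H, proc-F, proc-D and proc-C.
Key observation: proc-H -> proc-F -> proc-H is a circular wait — nothing in it can go first; proc-D is caught in further circular waits and proc-C waits into the deadlock from upstream.
One completion order for the rest: proc-G, proc-A, proc-E.
Check, step by step:
  run proc-G (it waits on nothing); releases lock-l
  proc-A: everything it awaited (lock-l) is free; runs, freeing lock-b
  proc-E: everything it awaited (lock-b) is free; runs, freeing lock-q
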